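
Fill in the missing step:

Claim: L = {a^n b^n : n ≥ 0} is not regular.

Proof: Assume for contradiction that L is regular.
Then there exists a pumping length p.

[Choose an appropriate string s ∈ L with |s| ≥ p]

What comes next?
s = a^p b^p

This string is in L (has equal a's and b's) and has length 2p ≥ p.
Any decomposition xyz with |xy| ≤ p means y consists only of a's,
so pumping will unbalance the counts.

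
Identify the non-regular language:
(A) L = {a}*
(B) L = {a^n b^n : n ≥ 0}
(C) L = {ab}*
(B) {a^n b^n : n ≥ 0}

(B) L = {a^n b^n : n ≥ 0} is NOT regular.

The pumping lemma can be used to prove this:
After pumping, the number of a's and b's become unequal

The other languages are regular because they can be recognized by finite automata.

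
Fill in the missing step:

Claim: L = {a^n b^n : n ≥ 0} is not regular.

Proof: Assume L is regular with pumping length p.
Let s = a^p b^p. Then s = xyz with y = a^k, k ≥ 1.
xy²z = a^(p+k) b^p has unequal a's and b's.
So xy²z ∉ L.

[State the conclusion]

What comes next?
This contradicts the pumping lemma for regular languages,
which guarantees xy^i z ∈ L for all i ≥ 0.

Since our assumption that L is regular leads to a contradiction,
we conclude that L = {a^n b^n : n ≥ 0} is NOT regular. ∎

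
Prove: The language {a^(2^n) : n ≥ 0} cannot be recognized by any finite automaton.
Assume for contradiction that L is regular, and let p ≥ 1 be the pumping length given by the pumping lemma.
Choose s = a^(2^p). Then s ∈ L and |s| = 2^p ≥ p.
By the pumping lemma, s = xyz for some x, y, z with |xy| ≤ p, |y| ≥ 1, and xy^i z ∈ L for every i ≥ 0.
Here y = a^k for some k with 1 ≤ k ≤ |xy| ≤ p, and p < 2^p.

Take i = 2: |xy²z| = 2^p + k.
Now 2^p < 2^p + k ≤ 2^p + p < 2^p + 2^p = 2^(p+1).
So |xy²z| lies strictly between the consecutive powers of two 2^p and 2^(p+1), hence is not a power of 2, and xy²z ∉ L.

This contradicts the pumping lemma, which requires xy^i z ∈ L for all i ≥ 0.
Hence L = {a^(2^n) : n ≥ 0} is not regular. ∎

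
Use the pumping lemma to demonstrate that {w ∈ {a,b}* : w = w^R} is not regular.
Assume for contradiction that L is regular, and let p ≥ 1 be the pumping length given by the pumping lemma.
Choose s = a^p b a^p. Then s ∈ L (it reads the same in both directions) and |s| = 2p + 1 ≥ p.
By the pumping lemma, s = xyz for some x, y, z with |xy| ≤ p, |y| ≥ 1, and xy^i z ∈ L for every i ≥ 0.
Since |xy| ≤ p and the first p symbols of s are all a's, y = a^k for some k with 1 ≤ k ≤ p.

Take i = 2: xy²z = a^(p + k) b a^p.
Its reversal is a^p b a^(p + k). These differ because the block of a's before the unique b has length p + k in one and p in the other, and p + k ≠ p since k ≥ 1. So xy²z is not a palindrome, i.e. xy²z ∉ L.

This contradicts the pumping lemma, which requires xy^i z ∈ L for all i ≥ 0.
Hence L = {w ∈ {a,b}* : w = w^R} is not regular. ∎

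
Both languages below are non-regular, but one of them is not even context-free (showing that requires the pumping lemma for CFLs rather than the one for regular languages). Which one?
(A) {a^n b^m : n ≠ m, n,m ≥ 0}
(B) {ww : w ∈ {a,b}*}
(B) {ww : w ∈ {a,b}*}

(B) {ww : w ∈ {a,b}*} requires the CFL pumping lemma.

- {a^n b^m : n ≠ m, n,m ≥ 0} is context-free (but not regular)
  • Can be shown non-regular with the regular pumping lemma
  • After pumping a's, we can make n = m

- {ww : w ∈ {a,b}*} is NOT context-free
  • Requires the CFL pumping lemma to prove
  • Even a PDA cannot compare two arbitrary halves symbol by symbol; CFL pumping on a^p b^p a^p b^p fails

The CFL pumping lemma is "stronger" in that it can prove non-membership
in the larger class of context-free languages.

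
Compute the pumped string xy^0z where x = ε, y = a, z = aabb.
aabb

Given x = '', y = 'a', z = 'aabb' and i = 0:

xy^0z = x + y·y·...·y (0 times) + z
       = '' + 'a'^0 + 'aabb'
       = '' + '' + 'aabb'
       = 'aabb'

The pumped string is 'aabb' with length 4.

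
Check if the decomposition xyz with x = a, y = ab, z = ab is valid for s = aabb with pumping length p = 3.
Violated: xyz = s

The decomposition x = a, y = ab, z = ab for s = aabb with p = 3
violates the constraint: xyz = s

xyz = 'a' + 'ab' + 'ab' = 'aabab' ≠ 'aabb' = s. The decomposition doesn't reconstruct s.

Pumping lemma constraints:
1. xyz = s (decomposition is valid)
2. |xy| ≤ p
3. |y| > 0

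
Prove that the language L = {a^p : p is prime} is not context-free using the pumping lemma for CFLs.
Assume for contradiction that L is context-free, and let p ≥ 1 be the pumping length given by the pumping lemma for CFLs.
Choose a prime q with q ≥ p and let s = a^q. Then s ∈ L and |s| = q ≥ p.
By the CFL pumping lemma, s = uvxyz for some u, v, x, y, z with |vxy| ≤ p, |vy| ≥ 1, and uv^i xy^i z ∈ L for every i ≥ 0.
All symbols are a's, so only lengths matter: let k = |vy|, with 1 ≤ k ≤ p. Then |uv^i xy^i z| = q + (i − 1)k.

Take i = q + 1: the length is q + qk = q(k + 1).
Both factors satisfy q ≥ 2 and k + 1 ≥ 2, so q(k + 1) is composite and uv^(q+1) xy^(q+1) z ∉ L.

This contradicts the CFL pumping lemma, which requires uv^i xy^i z ∈ L for all i ≥ 0.
Hence L = {a^p : p is prime} is not context-free. ∎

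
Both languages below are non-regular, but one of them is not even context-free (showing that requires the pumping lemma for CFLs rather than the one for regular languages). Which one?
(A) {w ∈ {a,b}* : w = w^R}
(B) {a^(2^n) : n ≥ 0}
(B) {a^(2^n) : n ≥ 0}

(B) {a^(2^n) : n ≥ 0} requires the CFL pumping lemma.

- {w ∈ {a,b}* : w = w^R} is context-free (but not regular)
  • Can be shown non-regular with the regular pumping lemma
  • After pumping, the string is no longer symmetric

- {a^(2^n) : n ≥ 0} is NOT context-free
  • Requires the CFL pumping lemma to prove
  • Gaps between powers of 2 grow exponentially

The CFL pumping lemma is "stronger" in that it can prove non-membership
in the larger class of context-free languages.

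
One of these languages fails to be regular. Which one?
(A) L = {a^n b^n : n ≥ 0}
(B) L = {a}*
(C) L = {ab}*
(A) {a^n b^n : n ≥ 0}

(A) L = {a^n b^n : n ≥ 0} is NOT regular.

The pumping lemma can be used to prove this:
After pumping, the number of a's and b's become unequal

The other languages are regular because they can be recognized by finite automata.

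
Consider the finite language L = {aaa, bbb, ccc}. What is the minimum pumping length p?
p = 4

For a finite language L, the pumping lemma holds vacuously if p > max|s| for s ∈ L.

The longest string in L = {aaa, bbb, ccc} has length 3.
If p = 4, then no string s ∈ L has |s| ≥ p, so the condition is vacuously true.

The minimum pumping length is p = 4.

Why no smaller p works: for any p ≤ 3, the longest string s ∈ L has |s| = 3 ≥ p, so it would
have to be pumpable; but pumping up (i = 2, 3, ...) produces ever longer strings, which cannot all lie in the
finite language L. So the pumping property fails for every p ≤ 3.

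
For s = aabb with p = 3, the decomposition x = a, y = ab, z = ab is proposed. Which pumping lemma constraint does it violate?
Violated: xyz = s

The decomposition x = a, y = ab, z = ab for s = aabb with p = 3
violates the constraint: xyz = s

xyz = 'a' + 'ab' + 'ab' = 'aabab' ≠ 'aabb' = s. The decomposition doesn't reconstruct s.

Pumping lemma constraints:
1. xyz = s (decomposition is valid)
2. |xy| ≤ p
3. |y| > 0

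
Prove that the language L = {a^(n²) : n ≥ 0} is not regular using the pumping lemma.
Assume for contradiction that L is regular, and let p ≥ 1 be the pumping length given by the pumping lemma.
Choose s = a^(p²). Then s ∈ L and |s| = p² ≥ p.
By the pumping lemma, s = xyz for some x, y, z with |xy| ≤ p, |y| ≥ 1, and xy^i z ∈ L for every i ≥ 0.
Here y = a^k for some k with 1 ≤ k ≤ |xy| ≤ p.

Take i = 2: |xy²z| = p² + k.
Now p² < p² + k ≤ p² + p < p² + 2p + 1 = (p + 1)².
So |xy²z| lies strictly between the consecutive squares p² and (p + 1)², hence is not a perfect square, and xy²z ∉ L.

This contradicts the pumping lemma, which requires xy^i z ∈ L for all i ≥ 0.
Hence L = {a^(n²) : n ≥ 0} is not regular. ∎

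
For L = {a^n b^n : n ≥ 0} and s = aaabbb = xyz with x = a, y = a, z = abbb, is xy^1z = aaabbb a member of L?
Yes

xy¹z = a · a · abbb = aaabbb.
aaabbb = a^3 b^3 has equal counts (3 = 3), so it is in L.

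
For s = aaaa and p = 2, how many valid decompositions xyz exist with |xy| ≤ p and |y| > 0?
3

For s = 'aaaa' with pumping length p = 2:

Constraints: |xy| ≤ 2, |y| > 0

Valid decompositions (|xy| ≤ p, |y| ≥ 1):
  • x='', y='a', z='aaa'
  • x='a', y='a', z='aa'
  • x='', y='aa', z='aa'

Total count: 3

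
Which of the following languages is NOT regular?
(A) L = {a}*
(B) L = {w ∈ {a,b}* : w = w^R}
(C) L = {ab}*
(B) {w ∈ {a,b}* : w = w^R}

(B) L = {w ∈ {a,b}* : w = w^R} is NOT regular.

The pumping lemma can be used to prove this:
After pumping, the string is no longer symmetric

The other languages are regular because they can be recognized by finite automata.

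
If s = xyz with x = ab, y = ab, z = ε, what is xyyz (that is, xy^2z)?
ababab

Given x = 'ab', y = 'ab', z = '' and i = 2:

xy^2z = x + y·y·...·y (2 times) + z
       = 'ab' + 'ab'^2 + ''
       = 'ab' + 'abab' + ''
       = 'ababab'

The pumped string is 'ababab' with length 6.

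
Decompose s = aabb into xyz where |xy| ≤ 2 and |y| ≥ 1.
x = '', y = 'aa', z = 'bb'

For s = aabb and p = 2, one valid decomposition is:
- x = '' (length 0)
- y = 'aa' (length 2)
- z = 'bb' (length 2)

Verification:
- xyz = '' + 'aa' + 'bb' = aabb ✓
- |xy| = 2 ≤ 2 ✓
- |y| = 2 > 0 ✓

All pumping lemma constraints are satisfied.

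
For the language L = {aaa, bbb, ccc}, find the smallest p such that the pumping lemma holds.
p = 4

For a finite language L, the pumping lemma holds vacuously if p > max|s| for s ∈ L.

The longest string in L = {aaa, bbb, ccc} has length 3.
If p = 4, then no string s ∈ L has |s| ≥ p, so the condition is vacuously true.

The minimum pumping length is p = 4.

Why no smaller p works: for any p ≤ 3, the longest string s ∈ L has |s| = 3 ≥ p, so it would
have to be pumpable; but pumping up (i = 2, 3, ...) produces ever longer strings, which cannot all lie in the
finite language L. So the pumping property fails for every p ≤ 3.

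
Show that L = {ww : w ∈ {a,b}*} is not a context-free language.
Assume for contradiction that L is context-free, and let p ≥ 1 be the pumping length given by the pumping lemma for CFLs.
Choose s = a^p b^p a^p b^p. Then s ∈ L (take w = a^p b^p) and |s| = 4p ≥ p.
By the CFL pumping lemma, s = uvxyz for some u, v, x, y, z with |vxy| ≤ p, |vy| ≥ 1, and uv^i xy^i z ∈ L for every i ≥ 0.

Write s as four blocks A₁ B₁ A₂ B₂ with A₁ = A₂ = a^p and B₁ = B₂ = b^p. Since |vxy| ≤ p, the window vxy lies inside at most two adjacent blocks. Take i = 0 and let t = uxz, so |t| = 4p − |vy| with 1 ≤ |vy| ≤ p. If |t| is odd, t ∉ L immediately, so assume |vy| is even (hence |vy| ≥ 2) and |t|/2 = 2p − |vy|/2, which satisfies p ≤ |t|/2 ≤ 2p − 1.

Case 1 (vxy inside A₁B₁): t = a^(p−j) b^(p−l) a^p b^p with j + l = |vy|. The second half of t has length < 2p, so it is a suffix of the trailing a^p b^p and ends in b; the first half is a^(p−j) b^(p−l) a^((j+l)/2), which ends in a because (j+l)/2 ≥ 1. The halves differ, so t ∉ L.

Case 2 (vxy inside B₁A₂, straddling the middle): t = a^p b^(p−j) a^(p−l) b^p with j + l = |vy|. If t = ww, then w is a prefix of t of length ≥ p, so w begins with a^p; and w is a suffix of t of length ≥ p, so w ends with b^p. That forces |w| ≥ 2p, contradicting |w| = |t|/2 ≤ 2p − 1. So t ∉ L.

Case 3 (vxy inside A₂B₂): t = a^p b^p a^(p−j) b^(p−l) with j + l = |vy|. The first half of t is a prefix of a^p b^p, so it begins with a; the second half is b^((j+l)/2) a^(p−j) b^(p−l), which begins with b. The halves differ, so t ∉ L.

In every case uv⁰xy⁰z = uxz ∉ L.

This contradicts the CFL pumping lemma, which requires uv^i xy^i z ∈ L for all i ≥ 0.
Hence L = {ww : w ∈ {a,b}*} is not context-free. ∎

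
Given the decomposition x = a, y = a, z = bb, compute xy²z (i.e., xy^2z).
aaabb

Given x = 'a', y = 'a', z = 'bb' and i = 2:

xy^2z = x + y·y·...·y (2 times) + z
       = 'a' + 'a'^2 + 'bb'
       = 'a' + 'aa' + 'bb'
       = 'aaabb'

The pumped string is 'aaabb' with length 5.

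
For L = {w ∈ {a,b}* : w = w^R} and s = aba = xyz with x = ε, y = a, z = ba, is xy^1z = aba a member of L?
Yes

xy¹z = ε · a · ba = aba.
aba reversed is aba, the same string, so it is a palindrome and is in L.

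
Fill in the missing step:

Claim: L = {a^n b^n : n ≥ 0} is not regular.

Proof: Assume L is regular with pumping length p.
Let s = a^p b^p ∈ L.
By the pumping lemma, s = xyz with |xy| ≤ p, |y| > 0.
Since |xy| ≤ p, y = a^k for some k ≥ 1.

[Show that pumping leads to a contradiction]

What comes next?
Consider xy²z = a^(p+k) b^p.

Since k ≥ 1, we have p + k > p.
So xy²z has more a's than b's: (p+k) a's vs p b's.
This means xy²z ∉ L because a^n b^n requires equal counts.

This contradicts the pumping lemma which states xy²z ∈ L.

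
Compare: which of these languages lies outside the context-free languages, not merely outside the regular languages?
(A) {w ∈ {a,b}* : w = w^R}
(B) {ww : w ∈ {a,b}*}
(B) {ww : w ∈ {a,b}*}

(B) {ww : w ∈ {a,b}*} requires the CFL pumping lemma.

- {w ∈ {a,b}* : w = w^R} is context-free (but not regular)
  • Can be shown non-regular with the regular pumping lemma
  • After pumping, the string is no longer symmetric

- {ww : w ∈ {a,b}*} is NOT context-free
  • Requires the CFL pumping lemma to prove
  • Cannot verify equality of two arbitrary substrings

The CFL pumping lemma is "stronger" in that it can prove non-membership
in the larger class of context-free languages.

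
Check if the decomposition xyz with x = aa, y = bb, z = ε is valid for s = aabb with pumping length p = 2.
Violated: |xy| ≤ p

The decomposition x = aa, y = bb, z = ε for s = aabb with p = 2
violates the constraint: |xy| ≤ p

|xy| = |aabb| = 4 > 2 = p. The decomposition puts too many characters in xy.

Pumping lemma constraints:
1. xyz = s (decomposition is valid)
2. |xy| ≤ p
3. |y| > 0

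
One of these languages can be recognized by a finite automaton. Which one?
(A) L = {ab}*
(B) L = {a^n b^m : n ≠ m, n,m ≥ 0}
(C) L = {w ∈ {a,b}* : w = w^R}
(A) {ab}*

(A) L = {ab}* is regular.

This can be recognized by a finite automaton (DFA/NFA).
Regular expressions like {ab}* define regular languages.

The other choices are not regular:
- {w ∈ {a,b}* : w = w^R}: After pumping, the string is no longer symmetric
- {a^n b^m : n ≠ m, n,m ≥ 0}: After pumping a's, we can make n = m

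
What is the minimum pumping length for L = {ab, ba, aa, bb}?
p = 3

For a finite language L, the pumping lemma holds vacuously if p > max|s| for s ∈ L.

The longest string in L = {ab, ba, aa, bb} has length 2.
If p = 3, then no string s ∈ L has |s| ≥ p, so the condition is vacuously true.

The minimum pumping length is p = 3.

Why no smaller p works: for any p ≤ 2, the longest string s ∈ L has |s| = 2 ≥ p, so it would
have to be pumpable; but pumping up (i = 2, 3, ...) produces ever longer strings, which cannot all lie in the
finite language L. So the pumping property fails for every p ≤ 2.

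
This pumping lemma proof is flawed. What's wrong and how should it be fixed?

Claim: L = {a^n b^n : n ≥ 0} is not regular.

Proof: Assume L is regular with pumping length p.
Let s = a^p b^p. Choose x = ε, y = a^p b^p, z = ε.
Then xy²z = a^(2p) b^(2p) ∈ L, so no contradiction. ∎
Error: The decomposition violates |xy| ≤ p. With y = a^p b^p, |xy| = |y| = 2p > p. (The proof also miscomputes xy²z, which would be a^p b^p a^p b^p rather than a^(2p) b^(2p), and it wrongly treats one harmless decomposition as settling the matter — the prover does not get to choose the decomposition.)

Correction: The pumping lemma requires |xy| ≤ p, and the argument must handle every decomposition satisfying |xy| ≤ p, |y| ≥ 1. Since s starts with p a's, any such y consists only of a's, say y = a^k with k ≥ 1. Then xy²z = a^(p+k) b^p has unequal numbers of a's and b's, so xy²z ∉ L — the required contradiction.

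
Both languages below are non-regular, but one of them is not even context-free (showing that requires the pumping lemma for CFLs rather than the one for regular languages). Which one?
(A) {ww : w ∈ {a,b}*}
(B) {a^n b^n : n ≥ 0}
(A) {ww : w ∈ {a,b}*}

(A) {ww : w ∈ {a,b}*} requires the CFL pumping lemma.

- {a^n b^n : n ≥ 0} is context-free (but not regular)
  • Can be shown non-regular with the regular pumping lemma
  • After pumping, the number of a's and b's become unequal

- {ww : w ∈ {a,b}*} is NOT context-free
  • Requires the CFL pumping lemma to prove
  • Even a PDA cannot compare two arbitrary halves symbol by symbol; CFL pumping on a^p b^p a^p b^p fails

The CFL pumping lemma is "stronger" in that it can prove non-membership
in the larger class of context-free languages.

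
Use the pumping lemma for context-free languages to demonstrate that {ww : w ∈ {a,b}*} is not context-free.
Assume for contradiction that L is context-free, and let p ≥ 1 be the pumping length given by the pumping lemma for CFLs.
Choose s = a^p b^p a^p b^p. Then s ∈ L (take w = a^p b^p) and |s| = 4p ≥ p.
By the CFL pumping lemma, s = uvxyz for some u, v, x, y, z with |vxy| ≤ p, |vy| ≥ 1, and uv^i xy^i z ∈ L for every i ≥ 0.

Write s as four blocks A₁ B₁ A₂ B₂ with A₁ = A₂ = a^p and B₁ = B₂ = b^p. Since |vxy| ≤ p, the window vxy lies inside at most two adjacent blocks. Take i = 0 and let t = uxz, so |t| = 4p − |vy| with 1 ≤ |vy| ≤ p. If |t| is odd, t ∉ L immediately, so assume |vy| is even (hence |vy| ≥ 2) and |t|/2 = 2p − |vy|/2, which satisfies p ≤ |t|/2 ≤ 2p − 1.

Case 1 (vxy inside A₁B₁): t = a^(p−j) b^(p−l) a^p b^p with j + l = |vy|. The second half of t has length < 2p, so it is a suffix of the trailing a^p b^p and ends in b; the first half is a^(p−j) b^(p−l) a^((j+l)/2), which ends in a because (j+l)/2 ≥ 1. The halves differ, so t ∉ L.

Case 2 (vxy inside B₁A₂, straddling the middle): t = a^p b^(p−j) a^(p−l) b^p with j + l = |vy|. If t = ww, then w is a prefix of t of length ≥ p, so w begins with a^p; and w is a suffix of t of length ≥ p, so w ends with b^p. That forces |w| ≥ 2p, contradicting |w| = |t|/2 ≤ 2p − 1. So t ∉ L.

Case 3 (vxy inside A₂B₂): t = a^p b^p a^(p−j) b^(p−l) with j + l = |vy|. The first half of t is a prefix of a^p b^p, so it begins with a; the second half is b^((j+l)/2) a^(p−j) b^(p−l), which begins with b. The halves differ, so t ∉ L.

In every case uv⁰xy⁰z = uxz ∉ L.

This contradicts the CFL pumping lemma, which requires uv^i xy^i z ∈ L for all i ≥ 0.
Hence L = {ww : w ∈ {a,b}*} is not context-free. ∎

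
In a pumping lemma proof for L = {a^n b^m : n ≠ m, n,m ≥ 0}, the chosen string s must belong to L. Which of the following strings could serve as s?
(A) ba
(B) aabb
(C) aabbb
(C) aabbb

The pumping lemma is applied to a string s that lies in L, so first check membership of each option:
- (A) ba has an a after a b, so it is not of the form a^n b^m and is not in L ✗
- (B) aabb = a^2 b^2 has n = m = 2, so it is not in L ✗
- (C) aabbb = a^2 b^3 with 2 ≠ 3, so it is in L ✓

Only (C) aabbb is in L, so it is the only candidate that could play the role of s.
(In a complete proof one picks s in terms of the pumping length p so that |s| ≥ p is guaranteed; a fixed string like aabbb illustrates the shape of such an s.)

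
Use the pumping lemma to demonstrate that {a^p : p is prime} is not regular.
Assume for contradiction that L is regular, and let p ≥ 1 be the pumping length given by the pumping lemma.
Choose a prime q with q ≥ p (one exists because there are infinitely many primes) and let s = a^q. Then s ∈ L and |s| = q ≥ p.
By the pumping lemma, s = xyz for some x, y, z with |xy| ≤ p, |y| ≥ 1, and xy^i z ∈ L for every i ≥ 0.
Here y = a^k for some k with 1 ≤ k ≤ p, and xy^i z = a^(q + (i − 1)k) for every i ≥ 0.

Take i = q + 1: |xy^(q+1) z| = q + qk = q(k + 1).
Both factors satisfy q ≥ 2 and k + 1 ≥ 2, so q(k + 1) is composite, and xy^(q+1) z ∉ L.

This contradicts the pumping lemma, which requires xy^i z ∈ L for all i ≥ 0.
Hence L = {a^p : p is prime} is not regular. ∎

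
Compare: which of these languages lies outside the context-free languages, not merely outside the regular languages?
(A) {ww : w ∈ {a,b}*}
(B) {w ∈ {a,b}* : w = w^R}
(A) {ww : w ∈ {a,b}*}

(A) {ww : w ∈ {a,b}*} requires the CFL pumping lemma.

- {w ∈ {a,b}* : w = w^R} is context-free (but not regular)
  • Can be shown non-regular with the regular pumping lemma
  • After pumping, the string is no longer symmetric

- {ww : w ∈ {a,b}*} is NOT context-free
  • Requires the CFL pumping lemma to prove
  • Cannot verify equality of two arbitrary substrings

The CFL pumping lemma is "stronger" in that it can prove non-membership
in the larger class of context-free languages.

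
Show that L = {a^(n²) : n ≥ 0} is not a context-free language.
Assume for contradiction that L is context-free, and let p ≥ 1 be the pumping length given by the pumping lemma for CFLs.
Choose s = a^(p²). Then s ∈ L and |s| = p² ≥ p.
By the CFL pumping lemma, s = uvxyz for some u, v, x, y, z with |vxy| ≤ p, |vy| ≥ 1, and uv^i xy^i z ∈ L for every i ≥ 0.
All symbols are a's, so only lengths matter: let k = |vy|, with 1 ≤ k ≤ |vxy| ≤ p.

Take i = 2: |uv²xy²z| = p² + k, and p² < p² + k ≤ p² + p < (p + 1)².
So the length lies strictly between consecutive squares and is not a perfect square; uv²xy²z ∉ L.

This contradicts the CFL pumping lemma, which requires uv^i xy^i z ∈ L for all i ≥ 0.
Hence L = {a^(n²) : n ≥ 0} is not context-free. ∎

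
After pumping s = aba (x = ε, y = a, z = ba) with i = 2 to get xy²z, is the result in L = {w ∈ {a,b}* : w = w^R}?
No

xy²z = ε · aa · ba = aaba.
aaba reversed is abaa ≠ aaba, so it is not a palindrome and is not in L.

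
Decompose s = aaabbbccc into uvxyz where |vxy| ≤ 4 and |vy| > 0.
u='aa', v='a', x='bb', y='b', z='ccc'

For s = aaabbbccc with pumping length p = 4:

One valid decomposition:
- u = 'aa'
- v = 'a'
- x = 'bb'
- y = 'b'
- z = 'ccc'

Verification:
- uvxyz = 'aa' + 'a' + 'bb' + 'b' + 'ccc' = aaabbbccc ✓
- |vxy| = |'abbb'| = 4 ≤ 4 ✓
- |vy| = |'ab'| = 2 > 0 ✓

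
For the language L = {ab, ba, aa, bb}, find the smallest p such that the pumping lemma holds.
p = 3

For a finite language L, the pumping lemma holds vacuously if p > max|s| for s ∈ L.

The longest string in L = {ab, ba, aa, bb} has length 2.
If p = 3, then no string s ∈ L has |s| ≥ p, so the condition is vacuously true.

The minimum pumping length is p = 3.

Why no smaller p works: for any p ≤ 2, the longest string s ∈ L has |s| = 2 ≥ p, so it would
have to be pumpable; but pumping up (i = 2, 3, ...) produces ever longer strings, which cannot all lie in the
finite language L. So the pumping property fails for every p ≤ 2.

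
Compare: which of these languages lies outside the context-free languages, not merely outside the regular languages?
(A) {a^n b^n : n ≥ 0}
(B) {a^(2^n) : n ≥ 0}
(B) {a^(2^n) : n ≥ 0}

(B) {a^(2^n) : n ≥ 0} requires the CFL pumping lemma.

- {a^n b^n : n ≥ 0} is context-free (but not regular)
  • Can be shown non-regular with the regular pumping lemma
  • After pumping, the number of a's and b's become unequal

- {a^(2^n) : n ≥ 0} is NOT context-free
  • Requires the CFL pumping lemma to prove
  • Gaps between powers of 2 grow exponentially

The CFL pumping lemma is "stronger" in that it can prove non-membership
in the larger class of context-free languages.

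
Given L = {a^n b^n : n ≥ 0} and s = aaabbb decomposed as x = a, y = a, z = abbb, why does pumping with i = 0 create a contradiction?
xy⁰z = aabbb ∉ L

Pumping with i = 0 replaces y = a by y⁰ = ε:
- Original: s = xyz = aaabbb; aaabbb = a^3 b^3 has equal counts (3 = 3), so it is in L
- Pumped: xy⁰z = a · ε · abbb = aabbb
- aabbb has 2 a's and 3 b's; 2 ≠ 3, so it is not in L

The pumping lemma would require xy⁰z ∈ L, so this decomposition yields a contradiction.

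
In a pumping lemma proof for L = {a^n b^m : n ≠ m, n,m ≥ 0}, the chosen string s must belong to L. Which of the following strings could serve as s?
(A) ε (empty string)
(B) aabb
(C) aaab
(C) aaab

The pumping lemma is applied to a string s that lies in L, so first check membership of each option:
- (A) ε = a^0 b^0 has n = m = 0, so it is not in L ✗
- (B) aabb = a^2 b^2 has n = m = 2, so it is not in L ✗
- (C) aaab = a^3 b^1 with 3 ≠ 1, so it is in L ✓

Only (C) aaab is in L, so it is the only candidate that could play the role of s.
(In a complete proof one picks s in terms of the pumping length p so that |s| ≥ p is guaranteed; a fixed string like aaab illustrates the shape of such an s.)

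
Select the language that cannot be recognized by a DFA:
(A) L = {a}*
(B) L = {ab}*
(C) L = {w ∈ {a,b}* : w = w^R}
(C) {w ∈ {a,b}* : w = w^R}

(C) L = {w ∈ {a,b}* : w = w^R} is NOT regular.

The pumping lemma can be used to prove this:
After pumping, the string is no longer symmetric

The other languages are regular because they can be recognized by finite automata.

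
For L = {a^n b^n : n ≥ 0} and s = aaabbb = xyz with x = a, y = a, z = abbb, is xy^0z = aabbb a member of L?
No

xy⁰z = a · ε · abbb = aabbb.
aabbb has 2 a's and 3 b's; 2 ≠ 3, so it is not in L.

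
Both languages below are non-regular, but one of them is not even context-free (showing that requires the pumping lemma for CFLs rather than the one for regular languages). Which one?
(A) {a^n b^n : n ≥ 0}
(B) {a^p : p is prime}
(B) {a^p : p is prime}

(B) {a^p : p is prime} requires the CFL pumping lemma.

- {a^n b^n : n ≥ 0} is context-free (but not regular)
  • Can be shown non-regular with the regular pumping lemma
  • After pumping, the number of a's and b's become unequal

- {a^p : p is prime} is NOT context-free
  • Requires the CFL pumping lemma to prove
  • The CFL pumping lemma also fails because prime gaps are unbounded

The CFL pumping lemma is "stronger" in that it can prove non-membership
in the larger class of context-free languages.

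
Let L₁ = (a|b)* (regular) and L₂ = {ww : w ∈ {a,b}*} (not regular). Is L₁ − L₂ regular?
No — L₁ − L₂ is not regular.

L₁ − L₂ is the complement of {ww} within {a,b}*. If it were regular, its complement {ww} would be regular as well (regular languages are closed under complement) — contradiction. So L₁ − L₂ is not regular.

Note that the bare facts "L₁ regular, L₂ non-regular" do not settle the question by themselves: the closure of regular languages under ∪, ∩, complement and difference applies only when BOTH operands are regular. With a non-regular operand the result can come out regular or non-regular depending on the specific languages, so one has to work out L₁ − L₂ for this particular pair, as above.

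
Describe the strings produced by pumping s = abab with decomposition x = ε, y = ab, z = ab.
{xy^i z : i ≥ 0} = {(ab)^(i+1) : i ≥ 0} = {ab, abab, ababab, ...}

With x = ε, y = ab, z = ab: Pumping 'ab' gives strings of alternating a's and b's.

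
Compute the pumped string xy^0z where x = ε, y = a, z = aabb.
aabb

Given x = '', y = 'a', z = 'aabb' and i = 0:

xy^0z = x + y·y·...·y (0 times) + z
       = '' + 'a'^0 + 'aabb'
       = '' + '' + 'aabb'
       = 'aabb'

The pumped string is 'aabb' with length 4.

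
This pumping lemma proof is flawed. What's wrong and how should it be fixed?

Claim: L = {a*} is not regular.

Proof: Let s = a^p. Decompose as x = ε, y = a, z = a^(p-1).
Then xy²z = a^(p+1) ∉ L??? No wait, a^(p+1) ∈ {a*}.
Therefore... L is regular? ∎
Error: The proof attempts to show a*  is not regular, but a* IS regular!

Correction: a* is a regular language (recognized by a simple DFA with one accepting state and self-loop on 'a'). The pumping lemma can only prove non-regularity, not regularity. For regular languages, pumping always works.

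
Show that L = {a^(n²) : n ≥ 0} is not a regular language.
Assume for contradiction that L is regular, and let p ≥ 1 be the pumping length given by the pumping lemma.
Choose s = a^(p²). Then s ∈ L and |s| = p² ≥ p.
By the pumping lemma, s = xyz for some x, y, z with |xy| ≤ p, |y| ≥ 1, and xy^i z ∈ L for every i ≥ 0.
Here y = a^k for some k with 1 ≤ k ≤ |xy| ≤ p.

Take i = 2: |xy²z| = p² + k.
Now p² < p² + k ≤ p² + p < p² + 2p + 1 = (p + 1)².
So |xy²z| lies strictly between the consecutive squares p² and (p + 1)², hence is not a perfect square, and xy²z ∉ L.

This contradicts the pumping lemma, which requires xy^i z ∈ L for all i ≥ 0.
Hence L = {a^(n²) : n ≥ 0} is not regular. ∎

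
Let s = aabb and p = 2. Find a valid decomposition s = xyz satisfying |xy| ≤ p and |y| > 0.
x = '', y = 'aa', z = 'bb'

For s = aabb and p = 2, one valid decomposition is:
- x = '' (length 0)
- y = 'aa' (length 2)
- z = 'bb' (length 2)

Verification:
- xyz = '' + 'aa' + 'bb' = aabb ✓
- |xy| = 2 ≤ 2 ✓
- |y| = 2 > 0 ✓

All pumping lemma constraints are satisfied.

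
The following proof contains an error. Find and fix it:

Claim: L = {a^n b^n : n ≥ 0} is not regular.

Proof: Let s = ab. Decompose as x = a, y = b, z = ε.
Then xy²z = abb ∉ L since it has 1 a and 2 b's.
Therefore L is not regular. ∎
Error: The string s = ab might be shorter than the pumping length p.

Correction: Choose s = a^p b^p to ensure |s| ≥ p. Also, the decomposition is wrong: with |xy| ≤ p, y cannot include b's when s starts with p a's.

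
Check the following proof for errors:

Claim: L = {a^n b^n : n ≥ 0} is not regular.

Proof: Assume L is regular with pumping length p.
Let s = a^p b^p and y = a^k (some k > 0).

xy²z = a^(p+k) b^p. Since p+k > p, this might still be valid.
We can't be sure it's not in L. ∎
The proof is INCORRECT.

Error: The conclusion is wrong.
xy²z = a^(p+k) b^p is definitely NOT in L because the number of a's (p+k) ≠ number of b's (p).
The proof incorrectly doubts what is actually a valid contradiction.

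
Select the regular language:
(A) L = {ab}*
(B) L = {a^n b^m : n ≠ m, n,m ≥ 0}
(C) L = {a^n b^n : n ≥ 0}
(A) {ab}*

(A) L = {ab}* is regular.

This can be recognized by a finite automaton (DFA/NFA).
Regular expressions like {ab}* define regular languages.

The other choices are not regular:
- {a^n b^n : n ≥ 0}: After pumping, the number of a's and b's become unequal
- {a^n b^m : n ≠ m, n,m ≥ 0}: After pumping a's, we can make n = m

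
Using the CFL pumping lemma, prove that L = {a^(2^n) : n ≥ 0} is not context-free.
Assume for contradiction that L is context-free, and let p ≥ 1 be the pumping length given by the pumping lemma for CFLs.
Choose s = a^(2^p). Then s ∈ L and |s| = 2^p ≥ p.
By the CFL pumping lemma, s = uvxyz for some u, v, x, y, z with |vxy| ≤ p, |vy| ≥ 1, and uv^i xy^i z ∈ L for every i ≥ 0.
All symbols are a's, so only lengths matter: let k = |vy|, with 1 ≤ k ≤ |vxy| ≤ p < 2^p.

Take i = 2: |uv²xy²z| = 2^p + k, and 2^p < 2^p + k < 2^p + 2^p = 2^(p+1).
So the length lies strictly between consecutive powers of two and is not a power of 2; uv²xy²z ∉ L.

This contradicts the CFL pumping lemma, which requires uv^i xy^i z ∈ L for all i ≥ 0.
Hence L = {a^(2^n) : n ≥ 0} is not context-free. ∎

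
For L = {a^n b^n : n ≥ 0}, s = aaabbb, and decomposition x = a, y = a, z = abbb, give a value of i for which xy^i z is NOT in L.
i = 0

xy⁰z = a · ε · abbb = aabbb; aabbb has 2 a's and 3 b's; 2 ≠ 3, so it is not in L.
(Other choices also work, e.g. i = 2, 3; only i = 1 is guaranteed to stay in L since xy¹z = s.)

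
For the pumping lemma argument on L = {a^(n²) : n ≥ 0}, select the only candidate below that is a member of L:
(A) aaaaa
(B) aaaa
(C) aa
(B) aaaa

The pumping lemma is applied to a string s that lies in L, so first check membership of each option:
- (A) aaaaa has length 5, strictly between 2² = 4 and 3² = 9, so it is not in L ✗
- (B) aaaa has length 4 = 2², a perfect square, so it is in L ✓
- (C) aa has length 2, strictly between 1² = 1 and 2² = 4, so it is not in L ✗

Only (B) aaaa is in L, so it is the only candidate that could play the role of s.
(In a complete proof one picks s in terms of the pumping length p so that |s| ≥ p is guaranteed; a fixed string like aaaa illustrates the shape of such an s.)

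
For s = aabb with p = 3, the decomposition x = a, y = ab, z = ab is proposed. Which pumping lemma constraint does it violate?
Violated: xyz = s

The decomposition x = a, y = ab, z = ab for s = aabb with p = 3
violates the constraint: xyz = s

xyz = 'a' + 'ab' + 'ab' = 'aabab' ≠ 'aabb' = s. The decomposition doesn't reconstruct s.

Pumping lemma constraints:
1. xyz = s (decomposition is valid)
2. |xy| ≤ p
3. |y| > 0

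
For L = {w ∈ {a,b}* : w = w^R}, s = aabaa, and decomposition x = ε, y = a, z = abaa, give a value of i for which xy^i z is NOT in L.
i = 0

xy⁰z = ε · ε · abaa = abaa; abaa reversed is aaba ≠ abaa, so it is not a palindrome and is not in L.
(Other choices also work, e.g. i = 2, 3; only i = 1 is guaranteed to stay in L since xy¹z = s.)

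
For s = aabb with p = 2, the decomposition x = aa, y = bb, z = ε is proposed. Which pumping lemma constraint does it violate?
Violated: |xy| ≤ p

The decomposition x = aa, y = bb, z = ε for s = aabb with p = 2
violates the constraint: |xy| ≤ p

|xy| = |aabb| = 4 > 2 = p. The decomposition puts too many characters in xy.

Pumping lemma constraints:
1. xyz = s (decomposition is valid)
2. |xy| ≤ p
3. |y| > 0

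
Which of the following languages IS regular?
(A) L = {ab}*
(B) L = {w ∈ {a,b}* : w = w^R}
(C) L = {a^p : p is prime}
(A) {ab}*

(A) L = {ab}* is regular.

This can be recognized by a finite automaton (DFA/NFA).
Regular expressions like {ab}* define regular languages.

The other choices are not regular:
- {w ∈ {a,b}* : w = w^R}: After pumping, the string is no longer symmetric
- {a^p : p is prime}: After pumping, the length becomes composite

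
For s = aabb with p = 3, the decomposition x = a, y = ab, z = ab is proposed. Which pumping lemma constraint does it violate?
Violated: xyz = s

The decomposition x = a, y = ab, z = ab for s = aabb with p = 3
violates the constraint: xyz = s

xyz = 'a' + 'ab' + 'ab' = 'aabab' ≠ 'aabb' = s. The decomposition doesn't reconstruct s.

Pumping lemma constraints:
1. xyz = s (decomposition is valid)
2. |xy| ≤ p
3. |y| > 0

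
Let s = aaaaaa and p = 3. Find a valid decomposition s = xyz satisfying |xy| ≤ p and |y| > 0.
x = 'aa', y = 'a', z = 'aaa'

For s = aaaaaa and p = 3, one valid decomposition is:
- x = 'aa' (length 2)
- y = 'a' (length 1)
- z = 'aaa' (length 3)

Verification:
- xyz = 'aa' + 'a' + 'aaa' = aaaaaa ✓
- |xy| = 3 ≤ 3 ✓
- |y| = 1 > 0 ✓

All pumping lemma constraints are satisfied.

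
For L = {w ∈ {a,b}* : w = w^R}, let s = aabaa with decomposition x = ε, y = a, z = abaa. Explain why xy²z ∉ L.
xy²z = aaabaa ∉ L

Pumping with i = 2 replaces y = a by y² = aa:
- Original: s = xyz = aabaa; aabaa reversed is aabaa, the same string, so it is a palindrome and is in L
- Pumped: xy²z = ε · aa · abaa = aaabaa
- aaabaa reversed is aabaaa ≠ aaabaa, so it is not a palindrome and is not in L

The pumping lemma would require xy²z ∈ L, so this decomposition yields a contradiction.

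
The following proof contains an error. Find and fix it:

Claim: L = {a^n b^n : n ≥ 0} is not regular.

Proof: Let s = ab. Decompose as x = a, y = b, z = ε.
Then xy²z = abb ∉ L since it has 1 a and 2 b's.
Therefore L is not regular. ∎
Error: The string s = ab might be shorter than the pumping length p.

Correction: Choose s = a^p b^p to ensure |s| ≥ p. Also, the decomposition is wrong: with |xy| ≤ p, y cannot include b's when s starts with p a's.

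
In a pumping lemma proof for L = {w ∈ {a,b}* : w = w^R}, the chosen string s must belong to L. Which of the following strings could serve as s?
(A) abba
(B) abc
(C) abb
(A) abba

The pumping lemma is applied to a string s that lies in L, so first check membership of each option:
- (A) abba reversed is abba, the same string, so it is a palindrome and is in L ✓
- (B) abc reversed is cba ≠ abc, so it is not a palindrome and is not in L ✗
- (C) abb reversed is bba ≠ abb, so it is not a palindrome and is not in L ✗

Only (A) abba is in L, so it is the only candidate that could play the role of s.
(In a complete proof one picks s in terms of the pumping length p so that |s| ≥ p is guaranteed; a fixed string like abba illustrates the shape of such an s.)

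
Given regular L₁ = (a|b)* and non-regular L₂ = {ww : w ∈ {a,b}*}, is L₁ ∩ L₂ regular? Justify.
No — L₁ ∩ L₂ is not regular.

(a|b)* is all strings over {a,b}, so L₁ ∩ L₂ = {ww : w ∈ {a,b}*} = L₂ itself, which is not regular (pump s = a^p b a^p b).

Note that the bare facts "L₁ regular, L₂ non-regular" do not settle the question by themselves: the closure of regular languages under ∪, ∩, complement and difference applies only when BOTH operands are regular. With a non-regular operand the result can come out regular or non-regular depending on the specific languages, so one has to work out L₁ ∩ L₂ for this particular pair, as above.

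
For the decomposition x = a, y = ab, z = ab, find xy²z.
aababab

Given x = 'a', y = 'ab', z = 'ab' and i = 2:

xy^2z = x + y·y·...·y (2 times) + z
       = 'a' + 'ab'^2 + 'ab'
       = 'a' + 'abab' + 'ab'
       = 'aababab'

The pumped string is 'aababab' with length 7.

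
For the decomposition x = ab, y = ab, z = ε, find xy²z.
ababab

Given x = 'ab', y = 'ab', z = '' and i = 2:

xy^2z = x + y·y·...·y (2 times) + z
       = 'ab' + 'ab'^2 + ''
       = 'ab' + 'abab' + ''
       = 'ababab'

The pumped string is 'ababab' with length 6.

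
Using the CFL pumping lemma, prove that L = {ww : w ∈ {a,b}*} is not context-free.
Assume for contradiction that L is context-free, and let p ≥ 1 be the pumping length given by the pumping lemma for CFLs.
Choose s = a^p b^p a^p b^p. Then s ∈ L (take w = a^p b^p) and |s| = 4p ≥ p.
By the CFL pumping lemma, s = uvxyz for some u, v, x, y, z with |vxy| ≤ p, |vy| ≥ 1, and uv^i xy^i z ∈ L for every i ≥ 0.

Write s as four blocks A₁ B₁ A₂ B₂ with A₁ = A₂ = a^p and B₁ = B₂ = b^p. Since |vxy| ≤ p, the window vxy lies inside at most two adjacent blocks. Take i = 0 and let t = uxz, so |t| = 4p − |vy| with 1 ≤ |vy| ≤ p. If |t| is odd, t ∉ L immediately, so assume |vy| is even (hence |vy| ≥ 2) and |t|/2 = 2p − |vy|/2, which satisfies p ≤ |t|/2 ≤ 2p − 1.

Case 1 (vxy inside A₁B₁): t = a^(p−j) b^(p−l) a^p b^p with j + l = |vy|. The second half of t has length < 2p, so it is a suffix of the trailing a^p b^p and ends in b; the first half is a^(p−j) b^(p−l) a^((j+l)/2), which ends in a because (j+l)/2 ≥ 1. The halves differ, so t ∉ L.

Case 2 (vxy inside B₁A₂, straddling the middle): t = a^p b^(p−j) a^(p−l) b^p with j + l = |vy|. If t = ww, then w is a prefix of t of length ≥ p, so w begins with a^p; and w is a suffix of t of length ≥ p, so w ends with b^p. That forces |w| ≥ 2p, contradicting |w| = |t|/2 ≤ 2p − 1. So t ∉ L.

Case 3 (vxy inside A₂B₂): t = a^p b^p a^(p−j) b^(p−l) with j + l = |vy|. The first half of t is a prefix of a^p b^p, so it begins with a; the second half is b^((j+l)/2) a^(p−j) b^(p−l), which begins with b. The halves differ, so t ∉ L.

In every case uv⁰xy⁰z = uxz ∉ L.

This contradicts the CFL pumping lemma, which requires uv^i xy^i z ∈ L for all i ≥ 0.
Hence L = {ww : w ∈ {a,b}*} is not context-free. ∎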